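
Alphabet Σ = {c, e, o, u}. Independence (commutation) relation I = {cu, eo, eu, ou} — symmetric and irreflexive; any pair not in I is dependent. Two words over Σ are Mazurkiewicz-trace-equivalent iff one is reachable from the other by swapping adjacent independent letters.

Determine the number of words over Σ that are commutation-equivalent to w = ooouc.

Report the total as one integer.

0(o) covers ∅
1(o) covers 0:o
2(o) covers 1:o
3(u) covers ∅
4(c) covers 2:o
floor of heap: 0:o, 3:u
completions by unplaced set U, small U first (add the entries for U minus each lowest piece of U):
  |U|=1: {3}:1  {4}:1
  |U|=2: {2,4}:1  {3,4}:2
  |U|=3: {1,2,4}:1  {2,3,4}:3
  start at 0(o): 4
  start at 3(u): 1
sum over floor = 5

5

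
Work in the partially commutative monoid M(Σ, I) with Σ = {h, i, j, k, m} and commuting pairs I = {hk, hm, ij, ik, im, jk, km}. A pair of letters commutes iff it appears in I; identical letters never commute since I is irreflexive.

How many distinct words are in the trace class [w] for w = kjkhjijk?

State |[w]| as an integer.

168

drop 0:k onto floor
drop 1:j onto floor
drop 2:k onto {0:k}
drop 3:h onto {1:j}
drop 4:j onto {3:h}
drop 5:i onto {3:h}
drop 6:j onto {4:j}
drop 7:k onto {2:k}
ground layer = {0:k, 1:j}
drop-orders for the pieces not yet dropped (sum over which currently-grounded one goes next):
  1 to go: {5} 1  {6} 1  {7} 1
  2 to go: {2,7} 1  {4,6} 1  {5,6} 2  {5,7} 2  {6,7} 2
  3 to go: {0,2,7} 1  {2,5,7} 3  {2,6,7} 3  {4,5,6} 3  {4,6,7} 3  {5,6,7} 6
  4 to go: {0,2,5,7} 4  {0,2,6,7} 4  {2,4,6,7} 6  {2,5,6,7} 12  {3,4,5,6} 3  {4,5,6,7} 12
  5 to go: {0,2,4,6,7} 10  {0,2,5,6,7} 20  {1,3,4,5,6} 3  {2,4,5,6,7} 30  {3,4,5,6,7} 15
  6 to go: {0,2,4,5,6,7} 60  {1,3,4,5,6,7} 18  {2,3,4,5,6,7} 45
  if 0:k drops first: 63 orders
  if 1:j drops first: 105 orders
heap linearizations: 168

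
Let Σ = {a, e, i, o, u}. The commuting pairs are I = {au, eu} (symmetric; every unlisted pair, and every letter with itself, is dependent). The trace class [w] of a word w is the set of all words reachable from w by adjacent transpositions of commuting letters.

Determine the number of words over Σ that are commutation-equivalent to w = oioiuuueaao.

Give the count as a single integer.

piece 0:o — minimal
piece 1:i rests on {0:o}
piece 2:o rests on {1:i}
piece 3:i rests on {2:o}
piece 4:u rests on {3:i}
piece 5:u rests on {4:u}
piece 6:u rests on {5:u}
piece 7:e rests on {3:i}
piece 8:a rests on {7:e}
piece 9:a rests on {8:a}
piece 10:o rests on {6:u, 9:a}
minimal pieces: {0:o}
ways to finish when only these pieces remain (= sum over removing one remaining piece with nothing left below it):
  1 left: {10}→1
  2 left: {6,10}→1  {9,10}→1
  3 left: {5,6,10}→1  {6,9,10}→2  {8,9,10}→1
  4 left: {4,5,6,10}→1  {5,6,9,10}→3  {6,8,9,10}→3  {7,8,9,10}→1
  5 left: {4,5,6,9,10}→4  {5,6,8,9,10}→6  {6,7,8,9,10}→4
  6 left: {4,5,6,8,9,10}→10  {5,6,7,8,9,10}→10
  7 left: {4,5,6,7,8,9,10}→20
  8 left: {3,4,5,6,7,8,9,10}→20
  9 left: {2,3,4,5,6,7,8,9,10}→20
  placing 0:o first → 20 extensions

20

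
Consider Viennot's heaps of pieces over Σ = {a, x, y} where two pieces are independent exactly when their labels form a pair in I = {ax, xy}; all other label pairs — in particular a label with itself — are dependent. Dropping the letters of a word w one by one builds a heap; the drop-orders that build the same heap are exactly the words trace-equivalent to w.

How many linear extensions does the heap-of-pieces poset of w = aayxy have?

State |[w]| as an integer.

5

#0=a has no predecessor
#1=a depends on [0:a]
#2=y depends on [1:a]
#3=x has no predecessor
#4=y depends on [2:y]
sources: [0:a, 3:x]
N(rest) = Σ N(rest − s) over sources s of rest; N(one piece) = 1:
  size 1 → [3]=1  [4]=1
  size 2 → [2,4]=1  [3,4]=2
  size 3 → [1,2,4]=1  [2,3,4]=3
  first=0(a) contributes 4
  first=3(x) contributes 1
|[w]| = 5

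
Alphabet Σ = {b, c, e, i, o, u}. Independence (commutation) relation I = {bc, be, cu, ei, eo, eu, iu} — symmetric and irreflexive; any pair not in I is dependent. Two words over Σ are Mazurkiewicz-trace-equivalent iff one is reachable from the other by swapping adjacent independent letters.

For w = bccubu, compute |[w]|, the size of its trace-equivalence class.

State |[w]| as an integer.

0(b) covers ∅
1(c) covers ∅
2(c) covers 1:c
3(u) covers 0:b
4(b) covers 3:u
5(u) covers 4:b
floor of heap: 0:b, 1:c
completions by unplaced set U, small U first (add the entries for U minus each lowest piece of U):
  |U|=1: {2}:1  {5}:1
  |U|=2: {1,2}:1  {2,5}:2  {4,5}:1
  |U|=3: {1,2,5}:3  {2,4,5}:3  {3,4,5}:1
  |U|=4: {0,3,4,5}:1  {1,2,4,5}:6  {2,3,4,5}:4
  start at 0(b): 10
  start at 1(c): 5
sum over floor = 15

15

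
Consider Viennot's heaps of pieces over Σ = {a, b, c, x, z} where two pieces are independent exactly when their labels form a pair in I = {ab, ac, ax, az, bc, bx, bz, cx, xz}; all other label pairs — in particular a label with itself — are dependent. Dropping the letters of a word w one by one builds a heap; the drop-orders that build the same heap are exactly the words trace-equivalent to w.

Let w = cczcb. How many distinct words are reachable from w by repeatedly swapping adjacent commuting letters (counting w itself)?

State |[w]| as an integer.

piece 0:c — minimal
piece 1:c rests on {0:c}
piece 2:z rests on {1:c}
piece 3:c rests on {2:z}
piece 4:b — minimal
minimal pieces: {0:c, 4:b}
ways to finish when only these pieces remain (= sum over removing one remaining piece with nothing left below it):
  1 left: {3}→1  {4}→1
  2 left: {2,3}→1  {3,4}→2
  3 left: {1,2,3}→1  {2,3,4}→3
  placing 0:c first → 4 extensions
  placing 4:b first → 1 extensions
total linear extensions = 5

5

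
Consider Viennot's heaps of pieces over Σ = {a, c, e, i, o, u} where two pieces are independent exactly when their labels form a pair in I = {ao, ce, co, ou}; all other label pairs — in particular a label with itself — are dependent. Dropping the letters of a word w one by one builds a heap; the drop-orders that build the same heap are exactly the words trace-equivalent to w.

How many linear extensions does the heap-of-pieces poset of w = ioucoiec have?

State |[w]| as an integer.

drop 0:i onto floor
drop 1:o onto {0:i}
drop 2:u onto {0:i}
drop 3:c onto {2:u}
drop 4:o onto {1:o}
drop 5:i onto {3:c, 4:o}
drop 6:e onto {5:i}
drop 7:c onto {5:i}
ground layer = {0:i}
drop-orders for the pieces not yet dropped (sum over which currently-grounded one goes next):
  1 to go: {6} 1  {7} 1
  2 to go: {6,7} 2
  3 to go: {5,6,7} 2
  4 to go: {3,5,6,7} 2  {4,5,6,7} 2
  5 to go: {1,4,5,6,7} 2  {2,3,5,6,7} 2  {3,4,5,6,7} 4
  6 to go: {1,3,4,5,6,7} 6  {2,3,4,5,6,7} 6
  if 0:i drops first: 12 orders

12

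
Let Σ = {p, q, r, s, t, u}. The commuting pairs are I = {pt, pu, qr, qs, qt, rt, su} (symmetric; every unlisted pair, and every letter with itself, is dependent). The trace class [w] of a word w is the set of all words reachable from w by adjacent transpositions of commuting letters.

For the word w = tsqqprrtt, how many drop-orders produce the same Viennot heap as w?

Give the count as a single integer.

#0=t has no predecessor
#1=s depends on [0:t]
#2=q has no predecessor
#3=q depends on [2:q]
#4=p depends on [1:s, 3:q]
#5=r depends on [4:p]
#6=r depends on [5:r]
#7=t depends on [1:s]
#8=t depends on [7:t]
sources: [0:t, 2:q]
N(rest) = Σ N(rest − s) over sources s of rest; N(one piece) = 1:
  size 1 → [6]=1  [8]=1
  size 2 → [5,6]=1  [6,8]=2  [7,8]=1
  size 3 → [4,5,6]=1  [5,6,8]=3  [6,7,8]=3
  size 4 → [3,4,5,6]=1  [4,5,6,8]=4  [5,6,7,8]=6
  size 5 → [2,3,4,5,6]=1  [3,4,5,6,8]=5  [4,5,6,7,8]=10
  size 6 → [1,4,5,6,7,8]=10  [2,3,4,5,6,8]=6  [3,4,5,6,7,8]=15
  size 7 → [0,1,4,5,6,7,8]=10  [1,3,4,5,6,7,8]=25  [2,3,4,5,6,7,8]=21
  first=0(t) contributes 46
  first=2(q) contributes 35
|[w]| = 81

81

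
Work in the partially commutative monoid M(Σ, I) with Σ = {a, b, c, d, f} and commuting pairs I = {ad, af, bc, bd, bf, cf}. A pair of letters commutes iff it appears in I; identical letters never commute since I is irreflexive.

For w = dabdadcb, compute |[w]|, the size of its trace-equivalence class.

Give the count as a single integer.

drop 0:d onto floor
drop 1:a onto floor
drop 2:b onto {1:a}
drop 3:d onto {0:d}
drop 4:a onto {2:b}
drop 5:d onto {3:d}
drop 6:c onto {4:a, 5:d}
drop 7:b onto {4:a}
ground layer = {0:d, 1:a}
drop-orders for the pieces not yet dropped (sum over which currently-grounded one goes next):
  1 to go: {6} 1  {7} 1
  2 to go: {5,6} 1  {6,7} 2
  3 to go: {3,5,6} 1  {4,6,7} 2  {5,6,7} 3
  4 to go: {0,3,5,6} 1  {2,4,6,7} 2  {3,5,6,7} 4  {4,5,6,7} 5
  5 to go: {0,3,5,6,7} 5  {1,2,4,6,7} 2  {2,4,5,6,7} 7  {3,4,5,6,7} 9
  6 to go: {0,3,4,5,6,7} 14  {1,2,4,5,6,7} 9  {2,3,4,5,6,7} 16
  if 0:d drops first: 25 orders
  if 1:a drops first: 30 orders
heap linearizations: 55

55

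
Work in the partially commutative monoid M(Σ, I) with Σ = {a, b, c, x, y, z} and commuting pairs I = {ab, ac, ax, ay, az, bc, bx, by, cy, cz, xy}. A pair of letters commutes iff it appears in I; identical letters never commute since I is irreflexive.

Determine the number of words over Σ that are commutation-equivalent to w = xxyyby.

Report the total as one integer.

60

0(x) covers ∅
1(x) covers 0:x
2(y) covers ∅
3(y) covers 2:y
4(b) covers ∅
5(y) covers 3:y
floor of heap: 0:x, 2:y, 4:b
completions by unplaced set U, small U first (add the entries for U minus each lowest piece of U):
  |U|=1: {1}:1  {4}:1  {5}:1
  |U|=2: {0,1}:1  {1,4}:2  {1,5}:2  {3,5}:1  {4,5}:2
  |U|=3: {0,1,4}:3  {0,1,5}:3  {1,3,5}:3  {1,4,5}:6  {2,3,5}:1  {3,4,5}:3
  |U|=4: {0,1,3,5}:6  {0,1,4,5}:12  {1,2,3,5}:4  {1,3,4,5}:12  {2,3,4,5}:4
  start at 0(x): 20
  start at 2(y): 30
  start at 4(b): 10
sum over floor = 60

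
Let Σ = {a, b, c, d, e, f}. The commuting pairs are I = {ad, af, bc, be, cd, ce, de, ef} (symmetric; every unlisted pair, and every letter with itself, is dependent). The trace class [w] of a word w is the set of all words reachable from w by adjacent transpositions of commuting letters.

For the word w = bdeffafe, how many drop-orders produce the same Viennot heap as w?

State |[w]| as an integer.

0(b) covers ∅
1(d) covers 0:b
2(e) covers ∅
3(f) covers 1:d
4(f) covers 3:f
5(a) covers 0:b, 2:e
6(f) covers 4:f
7(e) covers 5:a
floor of heap: 0:b, 2:e
completions by unplaced set U, small U first (add the entries for U minus each lowest piece of U):
  |U|=1: {6}:1  {7}:1
  |U|=2: {4,6}:1  {5,7}:1  {6,7}:2
  |U|=3: {2,5,7}:1  {3,4,6}:1  {4,6,7}:3  {5,6,7}:3
  |U|=4: {1,3,4,6}:1  {2,5,6,7}:4  {3,4,6,7}:4  {4,5,6,7}:6
  |U|=5: {1,3,4,6,7}:5  {2,4,5,6,7}:10  {3,4,5,6,7}:10
  |U|=6: {1,3,4,5,6,7}:15  {2,3,4,5,6,7}:20
  start at 0(b): 35
  start at 2(e): 15
sum over floor = 50

50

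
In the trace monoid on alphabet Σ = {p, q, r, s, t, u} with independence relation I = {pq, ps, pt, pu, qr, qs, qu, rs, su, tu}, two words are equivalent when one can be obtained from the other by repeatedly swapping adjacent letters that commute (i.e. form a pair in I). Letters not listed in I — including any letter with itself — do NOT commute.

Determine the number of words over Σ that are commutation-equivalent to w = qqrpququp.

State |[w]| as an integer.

0(q) covers ∅
1(q) covers 0:q
2(r) covers ∅
3(p) covers 2:r
4(q) covers 1:q
5(u) covers 2:r
6(q) covers 4:q
7(u) covers 5:u
8(p) covers 3:p
floor of heap: 0:q, 2:r
completions by unplaced set U, small U first (add the entries for U minus each lowest piece of U):
  |U|=1: {6}:1  {7}:1  {8}:1
  |U|=2: {3,8}:1  {4,6}:1  {5,7}:1  {6,7}:2  {6,8}:2  {7,8}:2
  |U|=3: {1,4,6}:1  {3,6,8}:3  {3,7,8}:3  {4,6,7}:3  {4,6,8}:3  {5,6,7}:3  {5,7,8}:3  {6,7,8}:6
  |U|=4: {0,1,4,6}:1  {1,4,6,7}:4  {1,4,6,8}:4  {3,4,6,8}:6  {3,5,7,8}:6  {3,6,7,8}:12  {4,5,6,7}:6  {4,6,7,8}:12  {5,6,7,8}:12
  |U|=5: {0,1,4,6,7}:5  {0,1,4,6,8}:5  {1,3,4,6,8}:10  {1,4,5,6,7}:10  {1,4,6,7,8}:20  {2,3,5,7,8}:6  {3,4,6,7,8}:30  {3,5,6,7,8}:30  {4,5,6,7,8}:30
  |U|=6: {0,1,3,4,6,8}:15  {0,1,4,5,6,7}:15  {0,1,4,6,7,8}:30  {1,3,4,6,7,8}:60  {1,4,5,6,7,8}:60  {2,3,5,6,7,8}:36  {3,4,5,6,7,8}:90
  |U|=7: {0,1,3,4,6,7,8}:105  {0,1,4,5,6,7,8}:105  {1,3,4,5,6,7,8}:210  {2,3,4,5,6,7,8}:126
  start at 0(q): 336
  start at 2(r): 420
sum over floor = 756

756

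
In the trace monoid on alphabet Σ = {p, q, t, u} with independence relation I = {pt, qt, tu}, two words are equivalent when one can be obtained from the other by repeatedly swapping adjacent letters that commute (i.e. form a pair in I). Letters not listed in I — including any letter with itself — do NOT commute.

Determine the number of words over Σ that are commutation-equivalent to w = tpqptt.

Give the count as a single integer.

20

drop 0:t onto floor
drop 1:p onto floor
drop 2:q onto {1:p}
drop 3:p onto {2:q}
drop 4:t onto {0:t}
drop 5:t onto {4:t}
ground layer = {0:t, 1:p}
drop-orders for the pieces not yet dropped (sum over which currently-grounded one goes next):
  1 to go: {3} 1  {5} 1
  2 to go: {2,3} 1  {3,5} 2  {4,5} 1
  3 to go: {0,4,5} 1  {1,2,3} 1  {2,3,5} 3  {3,4,5} 3
  4 to go: {0,3,4,5} 4  {1,2,3,5} 4  {2,3,4,5} 6
  if 0:t drops first: 10 orders
  if 1:p drops first: 10 orders
heap linearizations: 20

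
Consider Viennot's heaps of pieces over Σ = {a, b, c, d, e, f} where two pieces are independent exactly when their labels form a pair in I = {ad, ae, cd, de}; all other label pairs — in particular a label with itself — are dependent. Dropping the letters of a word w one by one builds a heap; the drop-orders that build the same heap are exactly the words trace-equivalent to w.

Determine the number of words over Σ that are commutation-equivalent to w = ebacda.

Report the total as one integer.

drop 0:e onto floor
drop 1:b onto {0:e}
drop 2:a onto {1:b}
drop 3:c onto {2:a}
drop 4:d onto {1:b}
drop 5:a onto {3:c}
ground layer = {0:e}
drop-orders for the pieces not yet dropped (sum over which currently-grounded one goes next):
  1 to go: {4} 1  {5} 1
  2 to go: {3,5} 1  {4,5} 2
  3 to go: {2,3,5} 1  {3,4,5} 3
  4 to go: {2,3,4,5} 4
  if 0:e drops first: 4 orders

4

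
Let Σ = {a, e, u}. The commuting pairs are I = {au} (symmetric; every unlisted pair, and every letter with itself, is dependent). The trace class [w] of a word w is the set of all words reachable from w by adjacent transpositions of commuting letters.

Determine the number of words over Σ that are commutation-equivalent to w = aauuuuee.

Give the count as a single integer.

15

#0=a has no predecessor
#1=a depends on [0:a]
#2=u has no predecessor
#3=u depends on [2:u]
#4=u depends on [3:u]
#5=u depends on [4:u]
#6=e depends on [1:a, 5:u]
#7=e depends on [6:e]
sources: [0:a, 2:u]
N(rest) = Σ N(rest − s) over sources s of rest; N(one piece) = 1:
  size 1 → [7]=1
  size 2 → [6,7]=1
  size 3 → [1,6,7]=1  [5,6,7]=1
  size 4 → [0,1,6,7]=1  [1,5,6,7]=2  [4,5,6,7]=1
  size 5 → [0,1,5,6,7]=3  [1,4,5,6,7]=3  [3,4,5,6,7]=1
  size 6 → [0,1,4,5,6,7]=6  [1,3,4,5,6,7]=4  [2,3,4,5,6,7]=1
  first=0(a) contributes 5
  first=2(u) contributes 10
|[w]| = 15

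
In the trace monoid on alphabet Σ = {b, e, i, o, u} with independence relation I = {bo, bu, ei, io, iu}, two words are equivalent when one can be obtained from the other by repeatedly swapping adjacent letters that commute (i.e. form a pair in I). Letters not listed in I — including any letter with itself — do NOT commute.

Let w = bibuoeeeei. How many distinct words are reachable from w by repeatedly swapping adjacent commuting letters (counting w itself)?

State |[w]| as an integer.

drop 0:b onto floor
drop 1:i onto {0:b}
drop 2:b onto {1:i}
drop 3:u onto floor
drop 4:o onto {3:u}
drop 5:e onto {2:b, 4:o}
drop 6:e onto {5:e}
drop 7:e onto {6:e}
drop 8:e onto {7:e}
drop 9:i onto {2:b}
ground layer = {0:b, 3:u}
drop-orders for the pieces not yet dropped (sum over which currently-grounded one goes next):
  1 to go: {8} 1  {9} 1
  2 to go: {7,8} 1  {8,9} 2
  3 to go: {6,7,8} 1  {7,8,9} 3
  4 to go: {5,6,7,8} 1  {6,7,8,9} 4
  5 to go: {4,5,6,7,8} 1  {5,6,7,8,9} 5
  6 to go: {2,5,6,7,8,9} 5  {3,4,5,6,7,8} 1  {4,5,6,7,8,9} 6
  7 to go: {1,2,5,6,7,8,9} 5  {2,4,5,6,7,8,9} 11  {3,4,5,6,7,8,9} 7
  8 to go: {0,1,2,5,6,7,8,9} 5  {1,2,4,5,6,7,8,9} 16  {2,3,4,5,6,7,8,9} 18
  if 0:b drops first: 34 orders
  if 3:u drops first: 21 orders
heap linearizations: 55

55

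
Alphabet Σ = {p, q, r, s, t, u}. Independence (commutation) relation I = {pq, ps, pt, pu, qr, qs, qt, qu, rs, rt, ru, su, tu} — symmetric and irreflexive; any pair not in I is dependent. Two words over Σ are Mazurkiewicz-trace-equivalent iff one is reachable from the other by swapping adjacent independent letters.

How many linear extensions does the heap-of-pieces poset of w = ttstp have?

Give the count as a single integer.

piece 0:t — minimal
piece 1:t rests on {0:t}
piece 2:s rests on {1:t}
piece 3:t rests on {2:s}
piece 4:p — minimal
minimal pieces: {0:t, 4:p}
ways to finish when only these pieces remain (= sum over removing one remaining piece with nothing left below it):
  1 left: {3}→1  {4}→1
  2 left: {2,3}→1  {3,4}→2
  3 left: {1,2,3}→1  {2,3,4}→3
  placing 0:t first → 4 extensions
  placing 4:p first → 1 extensions
total linear extensions = 5

5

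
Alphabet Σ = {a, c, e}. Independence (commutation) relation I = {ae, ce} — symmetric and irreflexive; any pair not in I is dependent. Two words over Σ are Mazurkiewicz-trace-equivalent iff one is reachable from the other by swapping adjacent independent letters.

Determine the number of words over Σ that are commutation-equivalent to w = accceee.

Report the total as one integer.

35

drop 0:a onto floor
drop 1:c onto {0:a}
drop 2:c onto {1:c}
drop 3:c onto {2:c}
drop 4:e onto floor
drop 5:e onto {4:e}
drop 6:e onto {5:e}
ground layer = {0:a, 4:e}
drop-orders for the pieces not yet dropped (sum over which currently-grounded one goes next):
  1 to go: {3} 1  {6} 1
  2 to go: {2,3} 1  {3,6} 2  {5,6} 1
  3 to go: {1,2,3} 1  {2,3,6} 3  {3,5,6} 3  {4,5,6} 1
  4 to go: {0,1,2,3} 1  {1,2,3,6} 4  {2,3,5,6} 6  {3,4,5,6} 4
  5 to go: {0,1,2,3,6} 5  {1,2,3,5,6} 10  {2,3,4,5,6} 10
  if 0:a drops first: 20 orders
  if 4:e drops first: 15 orders
heap linearizations: 35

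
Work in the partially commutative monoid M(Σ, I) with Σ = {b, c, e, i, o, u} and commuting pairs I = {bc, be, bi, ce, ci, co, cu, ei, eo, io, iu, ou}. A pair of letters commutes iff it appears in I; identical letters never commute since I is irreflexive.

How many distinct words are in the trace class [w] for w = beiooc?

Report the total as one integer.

120

0(b) covers ∅
1(e) covers ∅
2(i) covers ∅
3(o) covers 0:b
4(o) covers 3:o
5(c) covers ∅
floor of heap: 0:b, 1:e, 2:i, 5:c
completions by unplaced set U, small U first (add the entries for U minus each lowest piece of U):
  |U|=1: {1}:1  {2}:1  {4}:1  {5}:1
  |U|=2: {1,2}:2  {1,4}:2  {1,5}:2  {2,4}:2  {2,5}:2  {3,4}:1  {4,5}:2
  |U|=3: {0,3,4}:1  {1,2,4}:6  {1,2,5}:6  {1,3,4}:3  {1,4,5}:6  {2,3,4}:3  {2,4,5}:6  {3,4,5}:3
  |U|=4: {0,1,3,4}:4  {0,2,3,4}:4  {0,3,4,5}:4  {1,2,3,4}:12  {1,2,4,5}:24  {1,3,4,5}:12  {2,3,4,5}:12
  start at 0(b): 60
  start at 1(e): 20
  start at 2(i): 20
  start at 5(c): 20
sum over floor = 120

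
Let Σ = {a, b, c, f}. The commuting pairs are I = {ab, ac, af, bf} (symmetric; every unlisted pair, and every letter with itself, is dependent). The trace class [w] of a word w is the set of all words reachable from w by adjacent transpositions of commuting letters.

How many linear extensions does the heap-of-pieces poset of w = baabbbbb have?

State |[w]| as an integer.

28

#0=b has no predecessor
#1=a has no predecessor
#2=a depends on [1:a]
#3=b depends on [0:b]
#4=b depends on [3:b]
#5=b depends on [4:b]
#6=b depends on [5:b]
#7=b depends on [6:b]
sources: [0:b, 1:a]
N(rest) = Σ N(rest − s) over sources s of rest; N(one piece) = 1:
  size 1 → [2]=1  [7]=1
  size 2 → [1,2]=1  [2,7]=2  [6,7]=1
  size 3 → [1,2,7]=3  [2,6,7]=3  [5,6,7]=1
  size 4 → [1,2,6,7]=6  [2,5,6,7]=4  [4,5,6,7]=1
  size 5 → [1,2,5,6,7]=10  [2,4,5,6,7]=5  [3,4,5,6,7]=1
  size 6 → [0,3,4,5,6,7]=1  [1,2,4,5,6,7]=15  [2,3,4,5,6,7]=6
  first=0(b) contributes 21
  first=1(a) contributes 7
|[w]| = 28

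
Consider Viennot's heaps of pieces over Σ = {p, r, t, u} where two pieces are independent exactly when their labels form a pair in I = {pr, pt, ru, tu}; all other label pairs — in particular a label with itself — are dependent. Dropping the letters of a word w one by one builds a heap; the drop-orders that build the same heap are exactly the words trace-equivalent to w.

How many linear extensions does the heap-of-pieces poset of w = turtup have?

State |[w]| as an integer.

20

piece 0:t — minimal
piece 1:u — minimal
piece 2:r rests on {0:t}
piece 3:t rests on {2:r}
piece 4:u rests on {1:u}
piece 5:p rests on {4:u}
minimal pieces: {0:t, 1:u}
ways to finish when only these pieces remain (= sum over removing one remaining piece with nothing left below it):
  1 left: {3}→1  {5}→1
  2 left: {2,3}→1  {3,5}→2  {4,5}→1
  3 left: {0,2,3}→1  {1,4,5}→1  {2,3,5}→3  {3,4,5}→3
  4 left: {0,2,3,5}→4  {1,3,4,5}→4  {2,3,4,5}→6
  placing 0:t first → 10 extensions
  placing 1:u first → 10 extensions
total linear extensions = 20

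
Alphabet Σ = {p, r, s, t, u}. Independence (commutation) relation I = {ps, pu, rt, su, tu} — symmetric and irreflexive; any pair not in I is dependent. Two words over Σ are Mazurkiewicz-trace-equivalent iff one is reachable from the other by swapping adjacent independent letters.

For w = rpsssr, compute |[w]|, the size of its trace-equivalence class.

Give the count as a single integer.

drop 0:r onto floor
drop 1:p onto {0:r}
drop 2:s onto {0:r}
drop 3:s onto {2:s}
drop 4:s onto {3:s}
drop 5:r onto {1:p, 4:s}
ground layer = {0:r}
drop-orders for the pieces not yet dropped (sum over which currently-grounded one goes next):
  1 to go: {5} 1
  2 to go: {1,5} 1  {4,5} 1
  3 to go: {1,4,5} 2  {3,4,5} 1
  4 to go: {1,3,4,5} 3  {2,3,4,5} 1
  if 0:r drops first: 4 orders

4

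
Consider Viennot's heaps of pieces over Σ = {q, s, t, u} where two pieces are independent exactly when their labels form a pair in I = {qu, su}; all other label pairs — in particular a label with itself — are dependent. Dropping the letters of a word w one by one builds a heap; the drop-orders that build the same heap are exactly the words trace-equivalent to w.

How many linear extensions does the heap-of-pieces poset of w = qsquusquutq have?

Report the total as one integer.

126

0(q) covers ∅
1(s) covers 0:q
2(q) covers 1:s
3(u) covers ∅
4(u) covers 3:u
5(s) covers 2:q
6(q) covers 5:s
7(u) covers 4:u
8(u) covers 7:u
9(t) covers 6:q, 8:u
10(q) covers 9:t
floor of heap: 0:q, 3:u
completions by unplaced set U, small U first (add the entries for U minus each lowest piece of U):
  |U|=1: {10}:1
  |U|=2: {9,10}:1
  |U|=3: {6,9,10}:1  {8,9,10}:1
  |U|=4: {5,6,9,10}:1  {6,8,9,10}:2  {7,8,9,10}:1
  |U|=5: {2,5,6,9,10}:1  {4,7,8,9,10}:1  {5,6,8,9,10}:3  {6,7,8,9,10}:3
  |U|=6: {1,2,5,6,9,10}:1  {2,5,6,8,9,10}:4  {3,4,7,8,9,10}:1  {4,6,7,8,9,10}:4  {5,6,7,8,9,10}:6
  |U|=7: {0,1,2,5,6,9,10}:1  {1,2,5,6,8,9,10}:5  {2,5,6,7,8,9,10}:10  {3,4,6,7,8,9,10}:5  {4,5,6,7,8,9,10}:10
  |U|=8: {0,1,2,5,6,8,9,10}:6  {1,2,5,6,7,8,9,10}:15  {2,4,5,6,7,8,9,10}:20  {3,4,5,6,7,8,9,10}:15
  |U|=9: {0,1,2,5,6,7,8,9,10}:21  {1,2,4,5,6,7,8,9,10}:35  {2,3,4,5,6,7,8,9,10}:35
  start at 0(q): 70
  start at 3(u): 56
sum over floor = 126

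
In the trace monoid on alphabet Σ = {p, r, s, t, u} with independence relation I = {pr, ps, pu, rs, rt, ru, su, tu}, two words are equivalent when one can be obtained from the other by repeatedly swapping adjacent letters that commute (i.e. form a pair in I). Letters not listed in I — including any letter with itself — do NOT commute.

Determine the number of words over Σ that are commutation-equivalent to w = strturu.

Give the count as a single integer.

drop 0:s onto floor
drop 1:t onto {0:s}
drop 2:r onto floor
drop 3:t onto {1:t}
drop 4:u onto floor
drop 5:r onto {2:r}
drop 6:u onto {4:u}
ground layer = {0:s, 2:r, 4:u}
drop-orders for the pieces not yet dropped (sum over which currently-grounded one goes next):
  1 to go: {3} 1  {5} 1  {6} 1
  2 to go: {1,3} 1  {2,5} 1  {3,5} 2  {3,6} 2  {4,6} 1  {5,6} 2
  3 to go: {0,1,3} 1  {1,3,5} 3  {1,3,6} 3  {2,3,5} 3  {2,5,6} 3  {3,4,6} 3  {3,5,6} 6  {4,5,6} 3
  4 to go: {0,1,3,5} 4  {0,1,3,6} 4  {1,2,3,5} 6  {1,3,4,6} 6  {1,3,5,6} 12  {2,3,5,6} 12  {2,4,5,6} 6  {3,4,5,6} 12
  5 to go: {0,1,2,3,5} 10  {0,1,3,4,6} 10  {0,1,3,5,6} 20  {1,2,3,5,6} 30  {1,3,4,5,6} 30  {2,3,4,5,6} 30
  if 0:s drops first: 90 orders
  if 2:r drops first: 60 orders
  if 4:u drops first: 60 orders
heap linearizations: 210

210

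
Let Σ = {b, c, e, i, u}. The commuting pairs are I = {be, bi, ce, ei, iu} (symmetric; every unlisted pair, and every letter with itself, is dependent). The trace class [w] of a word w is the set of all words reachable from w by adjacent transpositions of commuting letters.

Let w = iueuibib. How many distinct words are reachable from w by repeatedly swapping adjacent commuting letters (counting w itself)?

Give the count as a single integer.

#0=i has no predecessor
#1=u has no predecessor
#2=e depends on [1:u]
#3=u depends on [2:e]
#4=i depends on [0:i]
#5=b depends on [3:u]
#6=i depends on [4:i]
#7=b depends on [5:b]
sources: [0:i, 1:u]
N(rest) = Σ N(rest − s) over sources s of rest; N(one piece) = 1:
  size 1 → [6]=1  [7]=1
  size 2 → [4,6]=1  [5,7]=1  [6,7]=2
  size 3 → [0,4,6]=1  [3,5,7]=1  [4,6,7]=3  [5,6,7]=3
  size 4 → [0,4,6,7]=4  [2,3,5,7]=1  [3,5,6,7]=4  [4,5,6,7]=6
  size 5 → [0,4,5,6,7]=10  [1,2,3,5,7]=1  [2,3,5,6,7]=5  [3,4,5,6,7]=10
  size 6 → [0,3,4,5,6,7]=20  [1,2,3,5,6,7]=6  [2,3,4,5,6,7]=15
  first=0(i) contributes 21
  first=1(u) contributes 35
|[w]| = 56

56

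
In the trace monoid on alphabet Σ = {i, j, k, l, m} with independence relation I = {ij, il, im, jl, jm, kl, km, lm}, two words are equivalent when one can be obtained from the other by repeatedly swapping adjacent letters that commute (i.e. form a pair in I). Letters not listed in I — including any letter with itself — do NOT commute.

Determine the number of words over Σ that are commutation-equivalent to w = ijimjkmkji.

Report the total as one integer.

540

#0=i has no predecessor
#1=j has no predecessor
#2=i depends on [0:i]
#3=m has no predecessor
#4=j depends on [1:j]
#5=k depends on [2:i, 4:j]
#6=m depends on [3:m]
#7=k depends on [5:k]
#8=j depends on [7:k]
#9=i depends on [7:k]
sources: [0:i, 1:j, 3:m]
N(rest) = Σ N(rest − s) over sources s of rest; N(one piece) = 1:
  size 1 → [6]=1  [8]=1  [9]=1
  size 2 → [3,6]=1  [6,8]=2  [6,9]=2  [8,9]=2
  size 3 → [3,6,8]=3  [3,6,9]=3  [6,8,9]=6  [7,8,9]=2
  size 4 → [3,6,8,9]=12  [5,7,8,9]=2  [6,7,8,9]=8
  size 5 → [2,5,7,8,9]=2  [3,6,7,8,9]=20  [4,5,7,8,9]=2  [5,6,7,8,9]=10
  size 6 → [0,2,5,7,8,9]=2  [1,4,5,7,8,9]=2  [2,4,5,7,8,9]=4  [2,5,6,7,8,9]=12  [3,5,6,7,8,9]=30  [4,5,6,7,8,9]=12
  size 7 → [0,2,4,5,7,8,9]=6  [0,2,5,6,7,8,9]=14  [1,2,4,5,7,8,9]=6  [1,4,5,6,7,8,9]=14  [2,3,5,6,7,8,9]=42  [2,4,5,6,7,8,9]=28  [3,4,5,6,7,8,9]=42
  size 8 → [0,1,2,4,5,7,8,9]=12  [0,2,3,5,6,7,8,9]=56  [0,2,4,5,6,7,8,9]=48  [1,2,4,5,6,7,8,9]=48  [1,3,4,5,6,7,8,9]=56  [2,3,4,5,6,7,8,9]=112
  first=0(i) contributes 216
  first=1(j) contributes 216
  first=3(m) contributes 108
|[w]| = 540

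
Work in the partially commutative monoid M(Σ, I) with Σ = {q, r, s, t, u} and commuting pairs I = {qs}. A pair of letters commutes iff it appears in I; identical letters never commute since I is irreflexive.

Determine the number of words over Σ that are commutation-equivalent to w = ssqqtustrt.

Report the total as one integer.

6

piece 0:s — minimal
piece 1:s rests on {0:s}
piece 2:q — minimal
piece 3:q rests on {2:q}
piece 4:t rests on {1:s, 3:q}
piece 5:u rests on {4:t}
piece 6:s rests on {5:u}
piece 7:t rests on {6:s}
piece 8:r rests on {7:t}
piece 9:t rests on {8:r}
minimal pieces: {0:s, 2:q}
ways to finish when only these pieces remain (= sum over removing one remaining piece with nothing left below it):
  1 left: {9}→1
  2 left: {8,9}→1
  3 left: {7,8,9}→1
  4 left: {6,7,8,9}→1
  5 left: {5,6,7,8,9}→1
  6 left: {4,5,6,7,8,9}→1
  7 left: {1,4,5,6,7,8,9}→1  {3,4,5,6,7,8,9}→1
  8 left: {0,1,4,5,6,7,8,9}→1  {1,3,4,5,6,7,8,9}→2  {2,3,4,5,6,7,8,9}→1
  placing 0:s first → 3 extensions
  placing 2:q first → 3 extensions
total linear extensions = 6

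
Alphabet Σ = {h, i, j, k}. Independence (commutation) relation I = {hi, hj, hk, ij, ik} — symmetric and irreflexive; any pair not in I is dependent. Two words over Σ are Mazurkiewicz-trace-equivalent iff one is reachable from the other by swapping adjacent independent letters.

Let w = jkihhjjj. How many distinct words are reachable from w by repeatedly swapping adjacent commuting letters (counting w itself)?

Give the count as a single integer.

piece 0:j — minimal
piece 1:k rests on {0:j}
piece 2:i — minimal
piece 3:h — minimal
piece 4:h rests on {3:h}
piece 5:j rests on {1:k}
piece 6:j rests on {5:j}
piece 7:j rests on {6:j}
minimal pieces: {0:j, 2:i, 3:h}
ways to finish when only these pieces remain (= sum over removing one remaining piece with nothing left below it):
  1 left: {2}→1  {4}→1  {7}→1
  2 left: {2,4}→2  {2,7}→2  {3,4}→1  {4,7}→2  {6,7}→1
  3 left: {2,3,4}→3  {2,4,7}→6  {2,6,7}→3  {3,4,7}→3  {4,6,7}→3  {5,6,7}→1
  4 left: {1,5,6,7}→1  {2,3,4,7}→12  {2,4,6,7}→12  {2,5,6,7}→4  {3,4,6,7}→6  {4,5,6,7}→4
  5 left: {0,1,5,6,7}→1  {1,2,5,6,7}→5  {1,4,5,6,7}→5  {2,3,4,6,7}→30  {2,4,5,6,7}→20  {3,4,5,6,7}→10
  6 left: {0,1,2,5,6,7}→6  {0,1,4,5,6,7}→6  {1,2,4,5,6,7}→30  {1,3,4,5,6,7}→15  {2,3,4,5,6,7}→60
  placing 0:j first → 105 extensions
  placing 2:i first → 21 extensions
  placing 3:h first → 42 extensions
total linear extensions = 168

168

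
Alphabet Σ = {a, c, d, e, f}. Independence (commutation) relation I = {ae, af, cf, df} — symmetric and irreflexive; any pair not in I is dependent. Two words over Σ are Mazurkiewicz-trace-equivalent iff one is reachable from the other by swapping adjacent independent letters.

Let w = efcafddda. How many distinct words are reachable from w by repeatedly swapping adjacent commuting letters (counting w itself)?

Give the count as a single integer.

piece 0:e — minimal
piece 1:f rests on {0:e}
piece 2:c rests on {0:e}
piece 3:a rests on {2:c}
piece 4:f rests on {1:f}
piece 5:d rests on {3:a}
piece 6:d rests on {5:d}
piece 7:d rests on {6:d}
piece 8:a rests on {7:d}
minimal pieces: {0:e}
ways to finish when only these pieces remain (= sum over removing one remaining piece with nothing left below it):
  1 left: {4}→1  {8}→1
  2 left: {1,4}→1  {4,8}→2  {7,8}→1
  3 left: {1,4,8}→3  {4,7,8}→3  {6,7,8}→1
  4 left: {1,4,7,8}→6  {4,6,7,8}→4  {5,6,7,8}→1
  5 left: {1,4,6,7,8}→10  {3,5,6,7,8}→1  {4,5,6,7,8}→5
  6 left: {1,4,5,6,7,8}→15  {2,3,5,6,7,8}→1  {3,4,5,6,7,8}→6
  7 left: {1,3,4,5,6,7,8}→21  {2,3,4,5,6,7,8}→7
  placing 0:e first → 28 extensions

28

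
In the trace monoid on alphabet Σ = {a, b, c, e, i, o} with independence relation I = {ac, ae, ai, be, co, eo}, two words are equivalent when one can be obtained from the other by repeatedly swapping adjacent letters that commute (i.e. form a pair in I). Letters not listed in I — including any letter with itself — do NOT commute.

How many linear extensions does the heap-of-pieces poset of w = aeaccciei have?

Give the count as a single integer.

#0=a has no predecessor
#1=e has no predecessor
#2=a depends on [0:a]
#3=c depends on [1:e]
#4=c depends on [3:c]
#5=c depends on [4:c]
#6=i depends on [5:c]
#7=e depends on [6:i]
#8=i depends on [7:e]
sources: [0:a, 1:e]
N(rest) = Σ N(rest − s) over sources s of rest; N(one piece) = 1:
  size 1 → [2]=1  [8]=1
  size 2 → [0,2]=1  [2,8]=2  [7,8]=1
  size 3 → [0,2,8]=3  [2,7,8]=3  [6,7,8]=1
  size 4 → [0,2,7,8]=6  [2,6,7,8]=4  [5,6,7,8]=1
  size 5 → [0,2,6,7,8]=10  [2,5,6,7,8]=5  [4,5,6,7,8]=1
  size 6 → [0,2,5,6,7,8]=15  [2,4,5,6,7,8]=6  [3,4,5,6,7,8]=1
  size 7 → [0,2,4,5,6,7,8]=21  [1,3,4,5,6,7,8]=1  [2,3,4,5,6,7,8]=7
  first=0(a) contributes 8
  first=1(e) contributes 28
|[w]| = 36

36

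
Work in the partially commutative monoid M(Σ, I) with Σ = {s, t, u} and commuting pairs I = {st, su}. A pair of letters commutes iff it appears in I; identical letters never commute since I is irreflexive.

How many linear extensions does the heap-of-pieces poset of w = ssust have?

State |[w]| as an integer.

0(s) covers ∅
1(s) covers 0:s
2(u) covers ∅
3(s) covers 1:s
4(t) covers 2:u
floor of heap: 0:s, 2:u
completions by unplaced set U, small U first (add the entries for U minus each lowest piece of U):
  |U|=1: {3}:1  {4}:1
  |U|=2: {1,3}:1  {2,4}:1  {3,4}:2
  |U|=3: {0,1,3}:1  {1,3,4}:3  {2,3,4}:3
  start at 0(s): 6
  start at 2(u): 4
sum over floor = 10

10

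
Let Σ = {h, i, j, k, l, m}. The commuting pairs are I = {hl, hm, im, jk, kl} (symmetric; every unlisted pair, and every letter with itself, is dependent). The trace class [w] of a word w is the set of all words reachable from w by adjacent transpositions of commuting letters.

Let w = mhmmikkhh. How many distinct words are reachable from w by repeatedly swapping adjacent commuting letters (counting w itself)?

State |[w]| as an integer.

0(m) covers ∅
1(h) covers ∅
2(m) covers 0:m
3(m) covers 2:m
4(i) covers 1:h
5(k) covers 3:m, 4:i
6(k) covers 5:k
7(h) covers 6:k
8(h) covers 7:h
floor of heap: 0:m, 1:h
completions by unplaced set U, small U first (add the entries for U minus each lowest piece of U):
  |U|=1: {8}:1
  |U|=2: {7,8}:1
  |U|=3: {6,7,8}:1
  |U|=4: {5,6,7,8}:1
  |U|=5: {3,5,6,7,8}:1  {4,5,6,7,8}:1
  |U|=6: {1,4,5,6,7,8}:1  {2,3,5,6,7,8}:1  {3,4,5,6,7,8}:2
  |U|=7: {0,2,3,5,6,7,8}:1  {1,3,4,5,6,7,8}:3  {2,3,4,5,6,7,8}:3
  start at 0(m): 6
  start at 1(h): 4
sum over floor = 10

10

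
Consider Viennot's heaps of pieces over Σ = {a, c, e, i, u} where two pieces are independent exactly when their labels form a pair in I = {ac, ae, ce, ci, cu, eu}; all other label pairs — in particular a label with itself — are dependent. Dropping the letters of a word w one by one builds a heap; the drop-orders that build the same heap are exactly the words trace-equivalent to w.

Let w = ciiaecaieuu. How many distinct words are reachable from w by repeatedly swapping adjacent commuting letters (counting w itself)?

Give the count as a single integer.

0(c) covers ∅
1(i) covers ∅
2(i) covers 1:i
3(a) covers 2:i
4(e) covers 2:i
5(c) covers 0:c
6(a) covers 3:a
7(i) covers 4:e, 6:a
8(e) covers 7:i
9(u) covers 7:i
10(u) covers 9:u
floor of heap: 0:c, 1:i
completions by unplaced set U, small U first (add the entries for U minus each lowest piece of U):
  |U|=1: {5}:1  {8}:1  {10}:1
  |U|=2: {0,5}:1  {5,8}:2  {5,10}:2  {8,10}:2  {9,10}:1
  |U|=3: {0,5,8}:3  {0,5,10}:3  {5,8,10}:6  {5,9,10}:3  {8,9,10}:3
  |U|=4: {0,5,8,10}:12  {0,5,9,10}:6  {5,8,9,10}:12  {7,8,9,10}:3
  |U|=5: {0,5,8,9,10}:30  {4,7,8,9,10}:3  {5,7,8,9,10}:15  {6,7,8,9,10}:3
  |U|=6: {0,5,7,8,9,10}:45  {3,6,7,8,9,10}:3  {4,5,7,8,9,10}:18  {4,6,7,8,9,10}:6  {5,6,7,8,9,10}:18
  |U|=7: {0,4,5,7,8,9,10}:63  {0,5,6,7,8,9,10}:63  {3,4,6,7,8,9,10}:9  {3,5,6,7,8,9,10}:21  {4,5,6,7,8,9,10}:42
  |U|=8: {0,3,5,6,7,8,9,10}:84  {0,4,5,6,7,8,9,10}:168  {2,3,4,6,7,8,9,10}:9  {3,4,5,6,7,8,9,10}:72
  |U|=9: {0,3,4,5,6,7,8,9,10}:324  {1,2,3,4,6,7,8,9,10}:9  {2,3,4,5,6,7,8,9,10}:81
  start at 0(c): 90
  start at 1(i): 405
sum over floor = 495

495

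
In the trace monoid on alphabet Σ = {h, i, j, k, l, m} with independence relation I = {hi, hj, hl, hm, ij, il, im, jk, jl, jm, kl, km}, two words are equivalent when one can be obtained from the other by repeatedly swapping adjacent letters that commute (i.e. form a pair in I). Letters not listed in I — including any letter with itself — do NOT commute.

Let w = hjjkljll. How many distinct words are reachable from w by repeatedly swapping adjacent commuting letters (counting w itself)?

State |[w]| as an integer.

piece 0:h — minimal
piece 1:j — minimal
piece 2:j rests on {1:j}
piece 3:k rests on {0:h}
piece 4:l — minimal
piece 5:j rests on {2:j}
piece 6:l rests on {4:l}
piece 7:l rests on {6:l}
minimal pieces: {0:h, 1:j, 4:l}
ways to finish when only these pieces remain (= sum over removing one remaining piece with nothing left below it):
  1 left: {3}→1  {5}→1  {7}→1
  2 left: {0,3}→1  {2,5}→1  {3,5}→2  {3,7}→2  {5,7}→2  {6,7}→1
  3 left: {0,3,5}→3  {0,3,7}→3  {1,2,5}→1  {2,3,5}→3  {2,5,7}→3  {3,5,7}→6  {3,6,7}→3  {4,6,7}→1  {5,6,7}→3
  4 left: {0,2,3,5}→6  {0,3,5,7}→12  {0,3,6,7}→6  {1,2,3,5}→4  {1,2,5,7}→4  {2,3,5,7}→12  {2,5,6,7}→6  {3,4,6,7}→4  {3,5,6,7}→12  {4,5,6,7}→4
  5 left: {0,1,2,3,5}→10  {0,2,3,5,7}→30  {0,3,4,6,7}→10  {0,3,5,6,7}→30  {1,2,3,5,7}→20  {1,2,5,6,7}→10  {2,3,5,6,7}→30  {2,4,5,6,7}→10  {3,4,5,6,7}→20
  6 left: {0,1,2,3,5,7}→60  {0,2,3,5,6,7}→90  {0,3,4,5,6,7}→60  {1,2,3,5,6,7}→60  {1,2,4,5,6,7}→20  {2,3,4,5,6,7}→60
  placing 0:h first → 140 extensions
  placing 1:j first → 210 extensions
  placing 4:l first → 210 extensions
total linear extensions = 560

560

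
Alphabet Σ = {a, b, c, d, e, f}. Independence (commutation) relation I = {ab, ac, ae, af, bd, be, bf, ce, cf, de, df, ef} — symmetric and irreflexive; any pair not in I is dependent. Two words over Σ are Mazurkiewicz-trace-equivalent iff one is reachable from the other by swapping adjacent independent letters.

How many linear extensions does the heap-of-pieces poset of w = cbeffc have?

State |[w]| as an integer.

60

#0=c has no predecessor
#1=b depends on [0:c]
#2=e has no predecessor
#3=f has no predecessor
#4=f depends on [3:f]
#5=c depends on [1:b]
sources: [0:c, 2:e, 3:f]
N(rest) = Σ N(rest − s) over sources s of rest; N(one piece) = 1:
  size 1 → [2]=1  [4]=1  [5]=1
  size 2 → [1,5]=1  [2,4]=2  [2,5]=2  [3,4]=1  [4,5]=2
  size 3 → [0,1,5]=1  [1,2,5]=3  [1,4,5]=3  [2,3,4]=3  [2,4,5]=6  [3,4,5]=3
  size 4 → [0,1,2,5]=4  [0,1,4,5]=4  [1,2,4,5]=12  [1,3,4,5]=6  [2,3,4,5]=12
  first=0(c) contributes 30
  first=2(e) contributes 10
  first=3(f) contributes 20
|[w]| = 60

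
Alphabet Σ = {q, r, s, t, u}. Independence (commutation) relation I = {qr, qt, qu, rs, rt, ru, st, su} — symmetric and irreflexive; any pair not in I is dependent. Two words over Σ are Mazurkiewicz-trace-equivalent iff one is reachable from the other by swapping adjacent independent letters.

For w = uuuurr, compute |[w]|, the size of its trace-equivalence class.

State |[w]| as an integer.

piece 0:u — minimal
piece 1:u rests on {0:u}
piece 2:u rests on {1:u}
piece 3:u rests on {2:u}
piece 4:r — minimal
piece 5:r rests on {4:r}
minimal pieces: {0:u, 4:r}
ways to finish when only these pieces remain (= sum over removing one remaining piece with nothing left below it):
  1 left: {3}→1  {5}→1
  2 left: {2,3}→1  {3,5}→2  {4,5}→1
  3 left: {1,2,3}→1  {2,3,5}→3  {3,4,5}→3
  4 left: {0,1,2,3}→1  {1,2,3,5}→4  {2,3,4,5}→6
  placing 0:u first → 10 extensions
  placing 4:r first → 5 extensions
total linear extensions = 15

15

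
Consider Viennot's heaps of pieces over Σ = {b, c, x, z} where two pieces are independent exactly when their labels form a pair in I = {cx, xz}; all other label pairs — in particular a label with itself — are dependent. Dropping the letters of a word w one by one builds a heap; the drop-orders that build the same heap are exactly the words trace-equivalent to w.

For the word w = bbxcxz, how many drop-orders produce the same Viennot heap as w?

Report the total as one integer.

drop 0:b onto floor
drop 1:b onto {0:b}
drop 2:x onto {1:b}
drop 3:c onto {1:b}
drop 4:x onto {2:x}
drop 5:z onto {3:c}
ground layer = {0:b}
drop-orders for the pieces not yet dropped (sum over which currently-grounded one goes next):
  1 to go: {4} 1  {5} 1
  2 to go: {2,4} 1  {3,5} 1  {4,5} 2
  3 to go: {2,4,5} 3  {3,4,5} 3
  4 to go: {2,3,4,5} 6
  if 0:b drops first: 6 orders

6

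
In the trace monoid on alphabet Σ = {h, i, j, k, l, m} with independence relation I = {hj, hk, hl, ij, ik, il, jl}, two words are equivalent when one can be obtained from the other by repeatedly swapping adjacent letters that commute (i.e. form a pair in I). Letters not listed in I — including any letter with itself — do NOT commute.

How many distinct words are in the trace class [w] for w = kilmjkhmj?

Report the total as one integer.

#0=k has no predecessor
#1=i has no predecessor
#2=l depends on [0:k]
#3=m depends on [1:i, 2:l]
#4=j depends on [3:m]
#5=k depends on [4:j]
#6=h depends on [3:m]
#7=m depends on [5:k, 6:h]
#8=j depends on [7:m]
sources: [0:k, 1:i]
N(rest) = Σ N(rest − s) over sources s of rest; N(one piece) = 1:
  size 1 → [8]=1
  size 2 → [7,8]=1
  size 3 → [5,7,8]=1  [6,7,8]=1
  size 4 → [4,5,7,8]=1  [5,6,7,8]=2
  size 5 → [4,5,6,7,8]=3
  size 6 → [3,4,5,6,7,8]=3
  size 7 → [1,3,4,5,6,7,8]=3  [2,3,4,5,6,7,8]=3
  first=0(k) contributes 6
  first=1(i) contributes 3
|[w]| = 9

9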